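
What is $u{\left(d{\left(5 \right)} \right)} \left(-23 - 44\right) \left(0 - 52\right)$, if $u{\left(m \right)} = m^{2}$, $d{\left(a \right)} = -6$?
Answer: $125424$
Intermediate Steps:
$u{\left(d{\left(5 \right)} \right)} \left(-23 - 44\right) \left(0 - 52\right) = \left(-6\right)^{2} \left(-23 - 44\right) \left(0 - 52\right) = 36 \left(\left(-67\right) \left(-52\right)\right) = 36 \cdot 3484 = 125424$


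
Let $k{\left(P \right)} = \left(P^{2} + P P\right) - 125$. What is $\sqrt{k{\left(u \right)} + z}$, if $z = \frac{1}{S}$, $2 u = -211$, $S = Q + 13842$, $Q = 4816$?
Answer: $\frac{8 \sqrt{30100904755}}{9329} \approx 148.78$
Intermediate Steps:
$S = 18658$ ($S = 4816 + 13842 = 18658$)
$u = - \frac{211}{2}$ ($u = \frac{1}{2} \left(-211\right) = - \frac{211}{2} \approx -105.5$)
$k{\left(P \right)} = -125 + 2 P^{2}$ ($k{\left(P \right)} = \left(P^{2} + P^{2}\right) - 125 = 2 P^{2} - 125 = -125 + 2 P^{2}$)
$z = \frac{1}{18658} \approx 5.3596 \cdot 10^{-5}$
$\sqrt{k{\left(u \right)} + z} = \sqrt{\left(-125 + 2 \left(- \frac{211}{2}\right)^{2}\right) + \frac{1}{18658}} = \sqrt{\left(-125 + 2 \cdot \frac{44521}{4}\right) + \frac{1}{18658}} = \sqrt{\left(-125 + \frac{44521}{2}\right) + \frac{1}{18658}} = \sqrt{\frac{44271}{2} + \frac{1}{18658}} = \sqrt{\frac{206502080}{9329}} = \frac{8 \sqrt{30100904755}}{9329}$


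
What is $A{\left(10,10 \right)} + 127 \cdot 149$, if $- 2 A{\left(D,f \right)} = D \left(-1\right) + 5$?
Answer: $\frac{37851}{2} \approx 18926.0$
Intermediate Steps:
$A{\left(D,f \right)} = - \frac{5}{2} + \frac{D}{2}$ ($A{\left(D,f \right)} = - \frac{D \left(-1\right) + 5}{2} = - \frac{- D + 5}{2} = - \frac{5 - D}{2} = - \frac{5}{2} + \frac{D}{2}$)
$A{\left(10,10 \right)} + 127 \cdot 149 = \left(- \frac{5}{2} + \frac{1}{2} \cdot 10\right) + 127 \cdot 149 = \left(- \frac{5}{2} + 5\right) + 18923 = \frac{5}{2} + 18923 = \frac{37851}{2}$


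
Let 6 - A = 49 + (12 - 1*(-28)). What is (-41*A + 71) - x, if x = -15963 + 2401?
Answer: 17036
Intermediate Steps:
A = -83 (A = 6 - (49 + (12 - 1*(-28))) = 6 - (49 + (12 + 28)) = 6 - (49 + 40) = 6 - 1*89 = 6 - 89 = -83)
x = -13562
(-41*A + 71) - x = (-41*(-83) + 71) - 1*(-13562) = (3403 + 71) + 13562 = 3474 + 13562 = 17036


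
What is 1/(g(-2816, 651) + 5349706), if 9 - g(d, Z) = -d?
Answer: 1/5346899 ≈ 1.8702e-7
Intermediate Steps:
g(d, Z) = 9 + d (g(d, Z) = 9 - (-1)*d = 9 + d)
1/(g(-2816, 651) + 5349706) = 1/((9 - 2816) + 5349706) = 1/(-2807 + 5349706) = 1/5346899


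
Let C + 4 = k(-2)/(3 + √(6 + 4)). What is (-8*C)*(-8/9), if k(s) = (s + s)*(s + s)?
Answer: -3328/9 + 1024*√10/9 ≈ -9.9809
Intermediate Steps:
k(s) = 4*s² (k(s) = (2*s)*(2*s) = 4*s²)
C = -4 + 16/(3 + √10) (C = -4 + (4*(-2)²)/(3 + √(6 + 4)) = -4 + (4*4)/(3 + √10) = -4 + 16/(3 + √10) ≈ -1.4036)
(-8*C)*(-8/9) = (-8*(-52 + 16*√10))*(-8/9) = (416 - 128*√10)*(-8*⅑) = (416 - 128*√10)*(-8/9) = -3328/9 + 1024*√10/9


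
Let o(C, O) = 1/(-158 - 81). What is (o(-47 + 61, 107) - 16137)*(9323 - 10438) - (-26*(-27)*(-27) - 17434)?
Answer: 4308966292/239 ≈ 1.8029e+7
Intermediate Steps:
o(C, O) = -1/239 (o(C, O) = 1/(-239) = -1/239)
(o(-47 + 61, 107) - 16137)*(9323 - 10438) - (-26*(-27)*(-27) - 17434) = (-1/239 - 16137)*(9323 - 10438) - (-26*(-27)*(-27) - 17434) = -3856744/239*(-1115) - (702*(-27) - 17434) = 4300269560/239 - (-18954 - 17434) = 4300269560/239 - 1*(-36388) = 4300269560/239 + 36388 = 4308966292/239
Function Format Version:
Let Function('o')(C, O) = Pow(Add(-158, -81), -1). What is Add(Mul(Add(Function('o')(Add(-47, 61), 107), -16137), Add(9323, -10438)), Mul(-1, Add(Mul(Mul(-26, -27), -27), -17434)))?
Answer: Rational(4308966292, 239) ≈ 1.8029e+7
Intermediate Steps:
Function('o')(C, O) = Rational(-1, 239) (Function('o')(C, O) = Pow(-239, -1) = Rational(-1, 239))
Add(Mul(Add(Function('o')(Add(-47, 61), 107), -16137), Add(9323, -10438)), Mul(-1, Add(Mul(Mul(-26, -27), -27), -17434))) = Add(Mul(Add(Rational(-1, 239), -16137), Add(9323, -10438)), Mul(-1, Add(Mul(Mul(-26, -27), -27), -17434))) = Add(Mul(Rational(-3856744, 239), -1115), Mul(-1, Add(Mul(702, -27), -17434))) = Add(Rational(4300269560, 239), Mul(-1, Add(-18954, -17434))) = Add(Rational(4300269560, 239), Mul(-1, -36388)) = Add(Rational(4300269560, 239), 36388) = Rational(4308966292, 239)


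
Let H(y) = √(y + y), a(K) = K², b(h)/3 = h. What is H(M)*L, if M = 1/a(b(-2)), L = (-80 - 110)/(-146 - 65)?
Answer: 95*√2/633 ≈ 0.21224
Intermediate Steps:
b(h) = 3*h
L = 190/211 (L = -190/(-211) = -190*(-1/211) = 190/211 ≈ 0.90047)
M = 1/36 (M = 1/((3*(-2))²) = 1/((-6)²) = 1/36 ≈ 0.027778)
H(y) = √2*√y (H(y) = √(2*y) = √2*√y)
H(M)*L = (√2*√(1/36))*(190/211) = (√2*(⅙))*(190/211) = (√2/6)*(190/211) = 95*√2/633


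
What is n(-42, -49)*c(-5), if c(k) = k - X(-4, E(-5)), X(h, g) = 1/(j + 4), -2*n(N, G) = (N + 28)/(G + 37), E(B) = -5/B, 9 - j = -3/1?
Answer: 189/64 ≈ 2.9531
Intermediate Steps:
j = 12 (j = 9 - (-3)/1 = 9 - (-3) = 9 - 1*(-3) = 9 + 3 = 12)
n(N, G) = -(28 + N)/(2*(37 + G)) (n(N, G) = -(N + 28)/(2*(G + 37)) = -(28 + N)/(2*(37 + G)))
X(h, g) = 1/16 (X(h, g) = 1/(12 + 4) = 1/16)
c(k) = -1/16 + k (c(k) = k - 1*1/16 = k - 1/16 = -1/16 + k)
n(-42, -49)*c(-5) = ((-28 - 1*(-42))/(2*(37 - 49)))*(-1/16 - 5) = ((½)*(-28 + 42)/(-12))*(-81/16) = ((½)*(-1/12)*14)*(-81/16) = -7/12*(-81/16) = 189/64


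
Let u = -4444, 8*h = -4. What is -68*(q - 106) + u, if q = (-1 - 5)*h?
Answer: 2560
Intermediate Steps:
h = -½ (h = (⅛)*(-4) = -½ ≈ -0.50000)
q = 3 (q = (-1 - 5)*(-½) = -6*(-½) = 3)
-68*(q - 106) + u = -68*(3 - 106) - 4444 = -68*(-103) - 4444 = 7004 - 4444 = 2560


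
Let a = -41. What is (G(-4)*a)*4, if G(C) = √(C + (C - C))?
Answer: -328*I ≈ -328.0*I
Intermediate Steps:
G(C) = √C (G(C) = √(C + 0) = √C)
(G(-4)*a)*4 = (√(-4)*(-41))*4 = ((2*I)*(-41))*4 = -82*I*4 = -328*I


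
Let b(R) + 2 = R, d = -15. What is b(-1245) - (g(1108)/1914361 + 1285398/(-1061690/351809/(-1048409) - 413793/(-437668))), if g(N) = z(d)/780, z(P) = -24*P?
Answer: -5168749048760069683814182186393/3798300652260302762140229 ≈ -1.3608e+6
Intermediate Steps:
b(R) = -2 + R
g(N) = 6/13 (g(N) = -24*(-15)/780 = 360*(1/780) = 6/13)
b(-1245) - (g(1108)/1914361 + 1285398/(-1061690/351809/(-1048409) - 413793/(-437668))) = (-2 - 1245) - ((6/13)/1914361 + 1285398/(-1061690/351809/(-1048409) - 413793/(-437668))) = -1247 - ((6/13)*(1/1914361) + 1285398/(-1061690*1/351809*(-1/1048409) - 413793*(-1/437668))) = -1247 - (6/24886693 + 1285398/(-1061690/351809*(-1/1048409) + 413793/437668)) = -1247 - (6/24886693 + 1285398/(1061690/368839721881 + 413793/437668)) = -1247 - (6/24886693 + 1285398/(152623759704043553/161429343396213508)) = -1247 - (6/24886693 + 1285398*(161429343396213508/152623759704043553)) = -1247 - (6/24886693 + 207500955142806050756184/152623759704043553) = -1247 - 1*5164012567846701086269793320830/3798300652260302762140229 = -1247 - 5164012567846701086269793320830/3798300652260302762140229 = -5168749048760069683814182186393/3798300652260302762140229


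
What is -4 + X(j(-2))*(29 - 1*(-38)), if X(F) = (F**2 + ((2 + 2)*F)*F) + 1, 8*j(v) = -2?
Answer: 1343/16 ≈ 83.938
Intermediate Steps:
j(v) = -1/4 (j(v) = (1/8)*(-2) = -1/4)
X(F) = 1 + 5*F**2 (X(F) = (F**2 + (4*F)*F) + 1 = (F**2 + 4*F**2) + 1 = 5*F**2 + 1 = 1 + 5*F**2)
-4 + X(j(-2))*(29 - 1*(-38)) = -4 + (1 + 5*(-1/4)**2)*(29 - 1*(-38)) = -4 + (1 + 5*(1/16))*(29 + 38) = -4 + (1 + 5/16)*67 = -4 + (21/16)*67 = -4 + 1407/16 = 1343/16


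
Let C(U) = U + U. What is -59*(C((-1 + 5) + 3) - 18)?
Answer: 236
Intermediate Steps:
C(U) = 2*U
-59*(C((-1 + 5) + 3) - 18) = -59*(2*((-1 + 5) + 3) - 18) = -59*(2*(4 + 3) - 18) = -59*(2*7 - 18) = -59*(14 - 18) = -59*(-4) = 236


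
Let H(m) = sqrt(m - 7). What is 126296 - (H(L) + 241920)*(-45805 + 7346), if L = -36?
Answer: 9304127576 + 38459*I*sqrt(43) ≈ 9.3041e+9 + 2.5219e+5*I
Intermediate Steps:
H(m) = sqrt(-7 + m)
126296 - (H(L) + 241920)*(-45805 + 7346) = 126296 - (sqrt(-7 - 36) + 241920)*(-45805 + 7346) = 126296 - (sqrt(-43) + 241920)*(-38459) = 126296 - (I*sqrt(43) + 241920)*(-38459) = 126296 - (241920 + I*sqrt(43))*(-38459) = 126296 - (-9304001280 - 38459*I*sqrt(43)) = 126296 + (9304001280 + 38459*I*sqrt(43)) = 9304127576 + 38459*I*sqrt(43)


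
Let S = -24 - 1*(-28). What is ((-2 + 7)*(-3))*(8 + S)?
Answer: -180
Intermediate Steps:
S = 4 (S = -24 + 28 = 4)
((-2 + 7)*(-3))*(8 + S) = ((-2 + 7)*(-3))*(8 + 4) = (5*(-3))*12 = -15*12 = -180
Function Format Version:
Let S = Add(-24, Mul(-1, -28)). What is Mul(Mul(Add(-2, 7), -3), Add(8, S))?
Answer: -180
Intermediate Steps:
S = 4 (S = Add(-24, 28) = 4)
Mul(Mul(Add(-2, 7), -3), Add(8, S)) = Mul(Mul(Add(-2, 7), -3), Add(8, 4)) = Mul(Mul(5, -3), 12) = Mul(-15, 12) = -180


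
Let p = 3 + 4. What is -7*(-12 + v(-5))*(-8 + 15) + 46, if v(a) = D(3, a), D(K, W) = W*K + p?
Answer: 1026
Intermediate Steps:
p = 7
D(K, W) = 7 + K*W (D(K, W) = W*K + 7 = K*W + 7 = 7 + K*W)
v(a) = 7 + 3*a
-7*(-12 + v(-5))*(-8 + 15) + 46 = -7*(-12 + (7 + 3*(-5)))*(-8 + 15) + 46 = -7*(-12 + (7 - 15))*7 + 46 = -7*(-12 - 8)*7 + 46 = -(-140)*7 + 46 = -7*(-140) + 46 = 980 + 46 = 1026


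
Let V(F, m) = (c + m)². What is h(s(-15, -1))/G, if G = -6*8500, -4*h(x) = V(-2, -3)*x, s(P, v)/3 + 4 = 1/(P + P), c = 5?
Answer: -121/510000 ≈ -0.00023725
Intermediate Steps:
V(F, m) = (5 + m)²
s(P, v) = -12 + 3/(2*P) (s(P, v) = -12 + 3/(P + P) = -12 + 3/((2*P)) = -12 + 3*(1/(2*P)) = -12 + 3/(2*P))
h(x) = -x (h(x) = -(5 - 3)²*x/4 = -2²*x/4 = -x)
G = -51000
h(s(-15, -1))/G = -(-12 + (3/2)/(-15))/(-51000) = -(-12 + (3/2)*(-1/15))*(-1/51000) = -(-12 - ⅒)*(-1/51000) = -1*(-121/10)*(-1/51000) = (121/10)*(-1/51000) = -121/510000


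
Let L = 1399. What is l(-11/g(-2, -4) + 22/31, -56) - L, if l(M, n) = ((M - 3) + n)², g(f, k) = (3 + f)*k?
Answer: 25919745/15376 ≈ 1685.7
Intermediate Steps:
g(f, k) = k*(3 + f)
l(M, n) = (-3 + M + n)² (l(M, n) = ((-3 + M) + n)² = (-3 + M + n)²)
l(-11/g(-2, -4) + 22/31, -56) - L = (-3 + (-11*(-1/(4*(3 - 2))) + 22/31) - 56)² - 1*1399 = (-3 + (-11/((-4*1)) + 22*(1/31)) - 56)² - 1399 = (-3 + (-11/(-4) + 22/31) - 56)² - 1399 = (-3 + (-11*(-¼) + 22/31) - 56)² - 1399 = (-3 + (11/4 + 22/31) - 56)² - 1399 = (-3 + 429/124 - 56)² - 1399 = (-6887/124)² - 1399 = 47430769/15376 - 1399 = 25919745/15376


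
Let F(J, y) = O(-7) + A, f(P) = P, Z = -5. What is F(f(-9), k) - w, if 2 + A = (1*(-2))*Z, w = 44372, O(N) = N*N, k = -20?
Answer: -44315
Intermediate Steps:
O(N) = N²
A = 8 (A = -2 + (1*(-2))*(-5) = -2 - 2*(-5) = -2 + 10 = 8)
F(J, y) = 57 (F(J, y) = (-7)² + 8 = 49 + 8 = 57)
F(f(-9), k) - w = 57 - 1*44372 = 57 - 44372 = -44315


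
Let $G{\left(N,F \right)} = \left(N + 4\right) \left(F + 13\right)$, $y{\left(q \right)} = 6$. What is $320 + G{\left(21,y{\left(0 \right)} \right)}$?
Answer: $795$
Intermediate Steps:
$G{\left(N,F \right)} = \left(4 + N\right) \left(13 + F\right)$
$320 + G{\left(21,y{\left(0 \right)} \right)} = 320 + \left(52 + 4 \cdot 6 + 13 \cdot 21 + 6 \cdot 21\right) = 320 + \left(52 + 24 + 273 + 126\right) = 320 + 475 = 795$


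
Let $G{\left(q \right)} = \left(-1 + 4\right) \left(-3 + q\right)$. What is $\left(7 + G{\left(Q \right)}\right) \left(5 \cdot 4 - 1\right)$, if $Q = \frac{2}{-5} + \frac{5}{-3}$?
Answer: $- \frac{779}{5} \approx -155.8$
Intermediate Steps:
$Q = - \frac{31}{15}$ ($Q = 2 \left(- \frac{1}{5}\right) + 5 \left(- \frac{1}{3}\right) = - \frac{2}{5} - \frac{5}{3} = - \frac{31}{15} \approx -2.0667$)
$G{\left(q \right)} = -9 + 3 q$ ($G{\left(q \right)} = 3 \left(-3 + q\right) = -9 + 3 q$)
$\left(7 + G{\left(Q \right)}\right) \left(5 \cdot 4 - 1\right) = \left(7 + \left(-9 + 3 \left(- \frac{31}{15}\right)\right)\right) \left(5 \cdot 4 - 1\right) = \left(7 - \frac{76}{5}\right) \left(20 - 1\right) = \left(7 - \frac{76}{5}\right) 19 = \left(- \frac{41}{5}\right) 19 = - \frac{779}{5}$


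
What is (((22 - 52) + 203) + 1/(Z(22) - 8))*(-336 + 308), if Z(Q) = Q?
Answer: -4846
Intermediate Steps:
(((22 - 52) + 203) + 1/(Z(22) - 8))*(-336 + 308) = (((22 - 52) + 203) + 1/(22 - 8))*(-336 + 308) = ((-30 + 203) + 1/14)*(-28) = (173 + 1/14)*(-28) = (2423/14)*(-28) = -4846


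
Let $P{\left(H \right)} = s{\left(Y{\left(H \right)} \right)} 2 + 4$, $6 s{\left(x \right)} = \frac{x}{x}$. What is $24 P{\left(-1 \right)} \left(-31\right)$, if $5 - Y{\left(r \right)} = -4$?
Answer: $-3224$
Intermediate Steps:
$Y{\left(r \right)} = 9$ ($Y{\left(r \right)} = 5 - -4 = 5 + 4 = 9$)
$s{\left(x \right)} = \frac{1}{6}$ ($s{\left(x \right)} = \frac{x \frac{1}{x}}{6} = \frac{1}{6} \cdot 1 = \frac{1}{6}$)
$P{\left(H \right)} = \frac{13}{3}$ ($P{\left(H \right)} = \frac{1}{6} \cdot 2 + 4 = \frac{1}{3} + 4 = \frac{13}{3}$)
$24 P{\left(-1 \right)} \left(-31\right) = 24 \cdot \frac{13}{3} \left(-31\right) = 104 \left(-31\right) = -3224$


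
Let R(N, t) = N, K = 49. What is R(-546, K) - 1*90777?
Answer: -91323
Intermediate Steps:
R(-546, K) - 1*90777 = -546 - 1*90777 = -546 - 90777 = -91323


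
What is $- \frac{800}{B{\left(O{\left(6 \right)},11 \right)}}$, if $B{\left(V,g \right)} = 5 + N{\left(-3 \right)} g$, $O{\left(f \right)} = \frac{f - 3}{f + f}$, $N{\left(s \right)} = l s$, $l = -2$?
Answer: $- \frac{800}{71} \approx -11.268$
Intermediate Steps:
$N{\left(s \right)} = - 2 s$
$O{\left(f \right)} = \frac{-3 + f}{2 f}$
$B{\left(V,g \right)} = 5 + 6 g$ ($B{\left(V,g \right)} = 5 + \left(-2\right) \left(-3\right) g = 5 + 6 g$)
$- \frac{800}{B{\left(O{\left(6 \right)},11 \right)}} = - \frac{800}{5 + 6 \cdot 11} = - \frac{800}{5 + 66} = - \frac{800}{71}$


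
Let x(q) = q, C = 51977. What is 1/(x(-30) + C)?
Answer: 1/51947 ≈ 1.9250e-5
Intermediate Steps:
1/(x(-30) + C) = 1/(-30 + 51977) = 1/51947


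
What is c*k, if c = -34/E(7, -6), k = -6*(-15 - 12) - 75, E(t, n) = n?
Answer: 493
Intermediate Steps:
k = 87 (k = -6*(-27) - 75 = 162 - 75 = 87)
c = 17/3 (c = -34/(-6) = -34*(-⅙) = 17/3 ≈ 5.6667)
c*k = (17/3)*87 = 493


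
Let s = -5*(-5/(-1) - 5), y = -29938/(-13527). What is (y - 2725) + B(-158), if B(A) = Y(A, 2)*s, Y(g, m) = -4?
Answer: -36831137/13527 ≈ -2722.8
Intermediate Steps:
y = 29938/13527 (y = -29938*(-1/13527) = 29938/13527 ≈ 2.2132)
s = 0 (s = -5*(-5*(-1) - 5) = -5*(5 - 5) = -5*0 = 0)
B(A) = 0 (B(A) = -4*0 = 0)
(y - 2725) + B(-158) = (29938/13527 - 2725) + 0 = -36831137/13527 + 0 = -36831137/13527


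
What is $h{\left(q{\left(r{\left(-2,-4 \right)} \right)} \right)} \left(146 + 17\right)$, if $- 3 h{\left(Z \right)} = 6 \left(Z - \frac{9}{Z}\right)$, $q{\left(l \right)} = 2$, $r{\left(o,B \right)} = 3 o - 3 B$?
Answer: $815$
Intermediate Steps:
$r{\left(o,B \right)} = - 3 B + 3 o$
$h{\left(Z \right)} = - 2 Z + \frac{18}{Z}$ ($h{\left(Z \right)} = - \frac{6 \left(Z - \frac{9}{Z}\right)}{3} = - \frac{- \frac{54}{Z} + 6 Z}{3} = - 2 Z + \frac{18}{Z}$)
$h{\left(q{\left(r{\left(-2,-4 \right)} \right)} \right)} \left(146 + 17\right) = \left(\left(-2\right) 2 + \frac{18}{2}\right) \left(146 + 17\right) = \left(-4 + 18 \cdot \frac{1}{2}\right) 163 = \left(-4 + 9\right) 163 = 5 \cdot 163 = 815$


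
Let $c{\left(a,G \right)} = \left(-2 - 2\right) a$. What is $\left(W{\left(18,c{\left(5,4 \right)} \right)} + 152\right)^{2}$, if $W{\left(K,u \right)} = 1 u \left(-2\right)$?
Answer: $36864$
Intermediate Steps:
$c{\left(a,G \right)} = - 4 a$ ($c{\left(a,G \right)} = \left(-2 + \left(-5 + 3\right)\right) a = \left(-2 - 2\right) a = - 4 a$)
$W{\left(K,u \right)} = - 2 u$ ($W{\left(K,u \right)} = u \left(-2\right) = - 2 u$)
$\left(W{\left(18,c{\left(5,4 \right)} \right)} + 152\right)^{2} = \left(- 2 \left(\left(-4\right) 5\right) + 152\right)^{2} = \left(\left(-2\right) \left(-20\right) + 152\right)^{2} = \left(40 + 152\right)^{2} = 192^{2} = 36864$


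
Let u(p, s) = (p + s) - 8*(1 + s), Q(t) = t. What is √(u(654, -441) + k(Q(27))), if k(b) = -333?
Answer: 10*√34 ≈ 58.310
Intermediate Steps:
u(p, s) = -8 + p - 7*s (u(p, s) = (p + s) + (-8 - 8*s) = -8 + p - 7*s)
√(u(654, -441) + k(Q(27))) = √((-8 + 654 - 7*(-441)) - 333) = √((-8 + 654 + 3087) - 333) = √(3733 - 333) = √3400 = 10*√34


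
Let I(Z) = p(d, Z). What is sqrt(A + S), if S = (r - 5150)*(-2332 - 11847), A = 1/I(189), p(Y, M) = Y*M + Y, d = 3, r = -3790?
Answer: sqrt(41184408474570)/570 ≈ 11259.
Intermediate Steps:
p(Y, M) = Y + M*Y (p(Y, M) = M*Y + Y = Y + M*Y)
I(Z) = 3 + 3*Z (I(Z) = 3*(1 + Z) = 3 + 3*Z)
A = 1/570 (A = 1/(3 + 3*189) = 1/(3 + 567) = 1/570 ≈ 0.0017544)
S = 126760260 (S = (-3790 - 5150)*(-2332 - 11847) = -8940*(-14179) = 126760260)
sqrt(A + S) = sqrt(1/570 + 126760260) = sqrt(72253348201/570) = sqrt(41184408474570)/570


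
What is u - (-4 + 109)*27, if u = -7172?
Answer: -10007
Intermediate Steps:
u - (-4 + 109)*27 = -7172 - (-4 + 109)*27 = -7172 - 105*27 = -7172 - 1*2835 = -7172 - 2835 = -10007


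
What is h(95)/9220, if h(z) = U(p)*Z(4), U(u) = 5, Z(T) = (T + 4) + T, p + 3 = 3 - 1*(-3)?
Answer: 3/461 ≈ 0.0065076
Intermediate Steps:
p = 3 (p = -3 + (3 - 1*(-3)) = -3 + (3 + 3) = -3 + 6 = 3)
Z(T) = 4 + 2*T (Z(T) = (4 + T) + T = 4 + 2*T)
h(z) = 60 (h(z) = 5*(4 + 2*4) = 5*(4 + 8) = 5*12 = 60)
h(95)/9220 = 60/9220 = 60*(1/9220) = 3/461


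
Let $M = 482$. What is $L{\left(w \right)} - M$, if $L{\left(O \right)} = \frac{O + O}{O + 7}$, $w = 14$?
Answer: $- \frac{1442}{3} \approx -480.67$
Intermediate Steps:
$L{\left(O \right)} = \frac{2 O}{7 + O}$
$L{\left(w \right)} - M = 2 \cdot 14 \frac{1}{7 + 14} - 482 = 2 \cdot 14 \cdot \frac{1}{21} - 482 = \frac{4}{3} - 482 = - \frac{1442}{3}$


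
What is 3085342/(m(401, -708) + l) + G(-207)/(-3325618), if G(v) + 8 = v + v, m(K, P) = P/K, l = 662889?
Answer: 2057320200268669/442004198606829 ≈ 4.6545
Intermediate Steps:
G(v) = -8 + 2*v (G(v) = -8 + (v + v) = -8 + 2*v)
3085342/(m(401, -708) + l) + G(-207)/(-3325618) = 3085342/(-708/401 + 662889) + (-8 + 2*(-207))/(-3325618) = 3085342/(-708*1/401 + 662889) + (-8 - 414)*(-1/3325618) = 3085342/(-708/401 + 662889) - 422*(-1/3325618) = 3085342/(265817781/401) + 211/1662809 = 3085342*(401/265817781) + 211/1662809 = 1237222142/265817781 + 211/1662809 = 2057320200268669/442004198606829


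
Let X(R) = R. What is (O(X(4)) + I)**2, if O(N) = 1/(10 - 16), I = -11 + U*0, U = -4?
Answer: 4489/36 ≈ 124.69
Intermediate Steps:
I = -11 (I = -11 - 4*0 = -11 + 0 = -11)
O(N) = -1/6 (O(N) = 1/(-6) = -1/6)
(O(X(4)) + I)**2 = (-1/6 - 11)**2 = (-67/6)**2 = 4489/36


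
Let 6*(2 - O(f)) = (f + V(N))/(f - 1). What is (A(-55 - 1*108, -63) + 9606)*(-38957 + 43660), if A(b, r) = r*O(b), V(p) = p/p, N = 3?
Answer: 7319847963/164 ≈ 4.4633e+7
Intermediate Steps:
V(p) = 1
O(f) = 2 - (1 + f)/(6*(-1 + f)) (O(f) = 2 - (f + 1)/(6*(f - 1)) = 2 - (1 + f)/(6*(-1 + f)))
A(b, r) = r*(-13 + 11*b)/(6*(-1 + b)) (A(b, r) = r*((-13 + 11*b)/(6*(-1 + b))) = r*(-13 + 11*b)/(6*(-1 + b)))
(A(-55 - 1*108, -63) + 9606)*(-38957 + 43660) = ((1/6)*(-63)*(-13 + 11*(-55 - 1*108))/(-1 + (-55 - 1*108)) + 9606)*(-38957 + 43660) = ((1/6)*(-63)*(-13 + 11*(-55 - 108))/(-1 + (-55 - 108)) + 9606)*4703 = ((1/6)*(-63)*(-13 + 11*(-163))/(-1 - 163) + 9606)*4703 = ((1/6)*(-63)*(-13 - 1793)/(-164) + 9606)*4703 = ((1/6)*(-63)*(-1/164)*(-1806) + 9606)*4703 = (-18963/164 + 9606)*4703 = (1556421/164)*4703 = 7319847963/164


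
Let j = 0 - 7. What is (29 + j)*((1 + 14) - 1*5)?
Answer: 220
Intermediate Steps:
j = -7
(29 + j)*((1 + 14) - 1*5) = (29 - 7)*((1 + 14) - 1*5) = 22*(15 - 5) = 22*10 = 220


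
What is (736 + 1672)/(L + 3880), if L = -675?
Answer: 2408/3205 ≈ 0.75133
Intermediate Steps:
(736 + 1672)/(L + 3880) = (736 + 1672)/(-675 + 3880) = 2408/3205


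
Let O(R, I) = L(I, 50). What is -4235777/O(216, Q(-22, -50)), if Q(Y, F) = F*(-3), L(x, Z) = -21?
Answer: 605111/3 ≈ 2.0170e+5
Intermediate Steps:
Q(Y, F) = -3*F
O(R, I) = -21
-4235777/O(216, Q(-22, -50)) = -4235777/(-21) = -4235777*(-1/21) = 605111/3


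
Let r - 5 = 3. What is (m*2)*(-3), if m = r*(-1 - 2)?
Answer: 144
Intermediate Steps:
r = 8 (r = 5 + 3 = 8)
m = -24 (m = 8*(-1 - 2) = 8*(-3) = -24)
(m*2)*(-3) = -24*2*(-3) = -48*(-3) = 144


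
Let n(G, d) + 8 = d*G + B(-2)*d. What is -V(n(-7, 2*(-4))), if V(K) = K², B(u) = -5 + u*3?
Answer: -18496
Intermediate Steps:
B(u) = -5 + 3*u
n(G, d) = -8 - 11*d + G*d (n(G, d) = -8 + (d*G + (-5 + 3*(-2))*d) = -8 + (G*d + (-5 - 6)*d) = -8 + (G*d - 11*d) = -8 + (-11*d + G*d) = -8 - 11*d + G*d)
-V(n(-7, 2*(-4))) = -(-8 - 22*(-4) - 14*(-4))² = -(-8 - 11*(-8) - 7*(-8))² = -(-8 + 88 + 56)² = -1*136² = -1*18496 = -18496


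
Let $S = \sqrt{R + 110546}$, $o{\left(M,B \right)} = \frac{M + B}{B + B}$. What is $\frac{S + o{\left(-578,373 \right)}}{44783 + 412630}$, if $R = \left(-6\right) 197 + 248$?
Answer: $- \frac{205}{341230098} + \frac{2 \sqrt{27403}}{457413} \approx 0.0007232$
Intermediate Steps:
$R = -934$ ($R = -1182 + 248 = -934$)
$o{\left(M,B \right)} = \frac{B + M}{2 B}$
$S = 2 \sqrt{27403}$ ($S = \sqrt{-934 + 110546} = \sqrt{109612} = 2 \sqrt{27403} \approx 331.08$)
$\frac{S + o{\left(-578,373 \right)}}{44783 + 412630} = \frac{2 \sqrt{27403} + \frac{373 - 578}{2 \cdot 373}}{44783 + 412630} = \frac{2 \sqrt{27403} + \frac{1}{2} \cdot \frac{1}{373} \left(-205\right)}{457413} = \left(2 \sqrt{27403} - \frac{205}{746}\right) \frac{1}{457413} = \left(- \frac{205}{746} + 2 \sqrt{27403}\right) \frac{1}{457413} = - \frac{205}{341230098} + \frac{2 \sqrt{27403}}{457413}$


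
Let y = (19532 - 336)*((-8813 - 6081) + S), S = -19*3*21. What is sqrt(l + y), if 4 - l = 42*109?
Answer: I*sqrt(308887410) ≈ 17575.0*I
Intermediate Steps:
S = -1197 (S = -57*21 = -1197)
y = -308882836 (y = (19532 - 336)*((-8813 - 6081) - 1197) = 19196*(-14894 - 1197) = 19196*(-16091) = -308882836)
l = -4574 (l = 4 - 42*109 = 4 - 1*4578 = 4 - 4578 = -4574)
sqrt(l + y) = sqrt(-4574 - 308882836) = sqrt(-308887410) = I*sqrt(308887410)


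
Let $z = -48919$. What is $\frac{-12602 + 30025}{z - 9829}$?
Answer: $- \frac{917}{3092} \approx -0.29657$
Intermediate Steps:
$\frac{-12602 + 30025}{z - 9829} = \frac{-12602 + 30025}{-48919 - 9829} = \frac{17423}{-58748} = 17423 \left(- \frac{1}{58748}\right) = - \frac{917}{3092}$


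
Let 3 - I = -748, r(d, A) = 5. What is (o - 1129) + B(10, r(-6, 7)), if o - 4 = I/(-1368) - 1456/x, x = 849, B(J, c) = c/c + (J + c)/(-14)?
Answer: -3055087855/2710008 ≈ -1127.3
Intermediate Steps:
I = 751 (I = 3 - 1*(-748) = 3 + 748 = 751)
B(J, c) = 1 - J/14 - c/14 (B(J, c) = 1 + (J + c)*(-1/14) = 1 + (-J/14 - c/14) = 1 - J/14 - c/14)
o = 672107/387144 (o = 4 + (751/(-1368) - 1456/849) = 4 + (751*(-1/1368) - 1456*1/849) = 4 + (-751/1368 - 1456/849) = 4 - 876469/387144 = 672107/387144 ≈ 1.7361)
(o - 1129) + B(10, r(-6, 7)) = (672107/387144 - 1129) + (1 - 1/14*10 - 1/14*5) = -436413469/387144 + (1 - 5/7 - 5/14) = -436413469/387144 - 1/14 = -3055087855/2710008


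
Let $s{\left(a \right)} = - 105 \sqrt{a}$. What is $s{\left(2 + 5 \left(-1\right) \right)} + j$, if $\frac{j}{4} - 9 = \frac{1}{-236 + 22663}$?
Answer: $\frac{807376}{22427} - 105 i \sqrt{3} \approx 36.0 - 181.87 i$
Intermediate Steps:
$j = \frac{807376}{22427}$ ($j = 36 + \frac{4}{-236 + 22663} = 36 + \frac{4}{22427} = \frac{807376}{22427} \approx 36.0$)
$s{\left(2 + 5 \left(-1\right) \right)} + j = - 105 \sqrt{2 + 5 \left(-1\right)} + \frac{807376}{22427} = - 105 \sqrt{2 - 5} + \frac{807376}{22427} = - 105 \sqrt{-3} + \frac{807376}{22427} = - 105 i \sqrt{3} + \frac{807376}{22427} = \frac{807376}{22427} - 105 i \sqrt{3}$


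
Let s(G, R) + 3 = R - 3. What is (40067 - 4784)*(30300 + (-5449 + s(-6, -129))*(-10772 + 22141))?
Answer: -2238854397468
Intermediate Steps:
s(G, R) = -6 + R (s(G, R) = -3 + (R - 3) = -3 + (-3 + R) = -6 + R)
(40067 - 4784)*(30300 + (-5449 + s(-6, -129))*(-10772 + 22141)) = (40067 - 4784)*(30300 + (-5449 + (-6 - 129))*(-10772 + 22141)) = 35283*(30300 + (-5449 - 135)*11369) = 35283*(30300 - 5584*11369) = 35283*(30300 - 63484496) = 35283*(-63454196) = -2238854397468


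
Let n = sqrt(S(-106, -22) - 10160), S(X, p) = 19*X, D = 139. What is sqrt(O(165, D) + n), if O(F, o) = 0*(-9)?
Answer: 12174**(1/4)*sqrt(I) ≈ 7.4275 + 7.4275*I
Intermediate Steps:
O(F, o) = 0
n = I*sqrt(12174) (n = sqrt(19*(-106) - 10160) = sqrt(-2014 - 10160) = sqrt(-12174) = I*sqrt(12174) ≈ 110.34*I)
sqrt(O(165, D) + n) = sqrt(0 + I*sqrt(12174)) = sqrt(I*sqrt(12174)) = 12174**(1/4)*sqrt(I)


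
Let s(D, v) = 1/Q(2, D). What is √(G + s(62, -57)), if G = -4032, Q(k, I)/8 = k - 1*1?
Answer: I*√64510/4 ≈ 63.497*I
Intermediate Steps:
Q(k, I) = -8 + 8*k (Q(k, I) = 8*(k - 1*1) = 8*(k - 1) = 8*(-1 + k) = -8 + 8*k)
s(D, v) = ⅛ (s(D, v) = 1/(-8 + 8*2) = 1/(-8 + 16) = 1/8 = ⅛)
√(G + s(62, -57)) = √(-4032 + ⅛) = √(-32255/8) = I*√64510/4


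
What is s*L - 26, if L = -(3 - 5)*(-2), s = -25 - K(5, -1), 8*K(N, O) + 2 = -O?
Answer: 147/2 ≈ 73.500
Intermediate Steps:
K(N, O) = -¼ - O/8 (K(N, O) = -¼ + (-O)/8 = -¼ - O/8)
s = -199/8 (s = -25 - (-¼ - ⅛*(-1)) = -25 - (-¼ + ⅛) = -25 - 1*(-⅛) = -25 + ⅛ = -199/8 ≈ -24.875)
L = -4 (L = -(-2)*(-2) = -1*4 = -4)
s*L - 26 = -199/8*(-4) - 26 = 199/2 - 26 = 147/2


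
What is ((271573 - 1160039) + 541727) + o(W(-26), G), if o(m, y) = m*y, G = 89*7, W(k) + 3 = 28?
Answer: -331164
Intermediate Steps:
W(k) = 25 (W(k) = -3 + 28 = 25)
G = 623
((271573 - 1160039) + 541727) + o(W(-26), G) = ((271573 - 1160039) + 541727) + 25*623 = (-888466 + 541727) + 15575 = -346739 + 15575 = -331164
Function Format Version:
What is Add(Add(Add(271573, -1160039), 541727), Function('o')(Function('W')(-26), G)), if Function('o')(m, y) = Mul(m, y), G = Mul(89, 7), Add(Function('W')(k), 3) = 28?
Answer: -331164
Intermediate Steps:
Function('W')(k) = 25 (Function('W')(k) = Add(-3, 28) = 25)
G = 623
Add(Add(Add(271573, -1160039), 541727), Function('o')(Function('W')(-26), G)) = Add(Add(Add(271573, -1160039), 541727), Mul(25, 623)) = Add(Add(-888466, 541727), 15575) = Add(-346739, 15575) = -331164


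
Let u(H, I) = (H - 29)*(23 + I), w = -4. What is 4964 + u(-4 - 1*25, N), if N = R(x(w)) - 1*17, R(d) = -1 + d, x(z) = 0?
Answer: 4674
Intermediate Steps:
N = -18 (N = (-1 + 0) - 1*17 = -1 - 17 = -18)
u(H, I) = (-29 + H)*(23 + I)
4964 + u(-4 - 1*25, N) = 4964 + (-667 - 29*(-18) + 23*(-4 - 1*25) + (-4 - 1*25)*(-18)) = 4964 + (-667 + 522 + 23*(-4 - 25) + (-4 - 25)*(-18)) = 4964 + (-667 + 522 + 23*(-29) - 29*(-18)) = 4964 + (-667 + 522 - 667 + 522) = 4964 - 290 = 4674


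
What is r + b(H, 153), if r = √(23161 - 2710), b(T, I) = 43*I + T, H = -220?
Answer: 6359 + √20451 ≈ 6502.0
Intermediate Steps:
b(T, I) = T + 43*I
r = √20451 ≈ 143.01
r + b(H, 153) = √20451 + (-220 + 43*153) = √20451 + (-220 + 6579) = √20451 + 6359 = 6359 + √20451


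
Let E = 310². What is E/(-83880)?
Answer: -4805/4194 ≈ -1.1457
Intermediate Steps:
E = 96100
E/(-83880) = 96100/(-83880) = 96100*(-1/83880) = -4805/4194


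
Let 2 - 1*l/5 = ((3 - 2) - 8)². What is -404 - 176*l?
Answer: 40956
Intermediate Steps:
l = -235 (l = 10 - 5*((3 - 2) - 8)² = 10 - 5*(1 - 8)² = 10 - 5*(-7)² = 10 - 5*49 = 10 - 245 = -235)
-404 - 176*l = -404 - 176*(-235) = -404 + 41360 = 40956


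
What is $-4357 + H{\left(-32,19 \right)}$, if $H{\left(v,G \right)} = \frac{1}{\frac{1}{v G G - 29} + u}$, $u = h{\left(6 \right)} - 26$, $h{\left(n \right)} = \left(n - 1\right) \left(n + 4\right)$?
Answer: $- \frac{1210986070}{277943} \approx -4357.0$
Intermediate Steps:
$h{\left(n \right)} = \left(-1 + n\right) \left(4 + n\right)$
$u = 24$ ($u = \left(-4 + 6^{2} + 3 \cdot 6\right) - 26 = \left(-4 + 36 + 18\right) - 26 = 50 - 26 = 24$)
$H{\left(v,G \right)} = \frac{1}{24 + \frac{1}{-29 + v G^{2}}}$ ($H{\left(v,G \right)} = \frac{1}{\frac{1}{v G G - 29} + 24} = \frac{1}{\frac{1}{G v G - 29} + 24} = \frac{1}{\frac{1}{v G^{2} - 29} + 24} = \frac{1}{\frac{1}{-29 + v G^{2}} + 24} = \frac{1}{24 + \frac{1}{-29 + v G^{2}}}$)
$-4357 + H{\left(-32,19 \right)} = -4357 + \frac{-29 - 32 \cdot 19^{2}}{-695 + 24 \left(-32\right) 19^{2}} = -4357 + \frac{-29 - 11552}{-695 + 24 \left(-32\right) 361} = -4357 + \frac{-29 - 11552}{-695 - 277248} = -4357 + \frac{1}{-277943} \left(-11581\right) = -4357 - - \frac{11581}{277943} = -4357 + \frac{11581}{277943} = - \frac{1210986070}{277943}$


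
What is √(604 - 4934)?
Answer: I*√4330 ≈ 65.803*I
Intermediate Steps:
√(604 - 4934) = √(-4330) = I*√4330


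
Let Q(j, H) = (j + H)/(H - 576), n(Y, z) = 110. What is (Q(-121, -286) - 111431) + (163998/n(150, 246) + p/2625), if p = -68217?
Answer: -912357293923/8296750 ≈ -1.0997e+5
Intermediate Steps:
Q(j, H) = (H + j)/(-576 + H)
(Q(-121, -286) - 111431) + (163998/n(150, 246) + p/2625) = ((-286 - 121)/(-576 - 286) - 111431) + (163998/110 - 68217/2625) = (-407/(-862) - 111431) + (163998*(1/110) - 68217*1/2625) = (-1/862*(-407) - 111431) + (81999/55 - 22739/875) = (407/862 - 111431) + 14099696/9625 = -96053115/862 + 14099696/9625 = -912357293923/8296750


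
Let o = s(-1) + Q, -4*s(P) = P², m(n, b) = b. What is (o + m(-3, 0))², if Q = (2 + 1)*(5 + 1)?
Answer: 5041/16 ≈ 315.06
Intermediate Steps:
Q = 18 (Q = 3*6 = 18)
s(P) = -P²/4
o = 71/4 (o = -¼*(-1)² + 18 = -¼*1 + 18 = -¼ + 18 = 71/4 ≈ 17.750)
(o + m(-3, 0))² = (71/4 + 0)² = (71/4)² = 5041/16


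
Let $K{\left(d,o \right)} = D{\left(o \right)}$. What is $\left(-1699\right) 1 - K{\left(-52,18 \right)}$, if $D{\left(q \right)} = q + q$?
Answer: $-1735$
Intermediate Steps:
$D{\left(q \right)} = 2 q$
$K{\left(d,o \right)} = 2 o$
$\left(-1699\right) 1 - K{\left(-52,18 \right)} = \left(-1699\right) 1 - 2 \cdot 18 = -1699 - 36 = -1735$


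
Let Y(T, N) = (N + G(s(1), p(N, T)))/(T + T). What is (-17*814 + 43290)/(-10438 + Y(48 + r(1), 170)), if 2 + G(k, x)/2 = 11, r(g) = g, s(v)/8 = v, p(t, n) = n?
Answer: -360787/127842 ≈ -2.8221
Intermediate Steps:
s(v) = 8*v
G(k, x) = 18 (G(k, x) = -4 + 2*11 = -4 + 22 = 18)
Y(T, N) = (18 + N)/(2*T) (Y(T, N) = (N + 18)/(T + T) = (18 + N)/((2*T)) = (18 + N)*(1/(2*T)) = (18 + N)/(2*T))
(-17*814 + 43290)/(-10438 + Y(48 + r(1), 170)) = (-17*814 + 43290)/(-10438 + (18 + 170)/(2*(48 + 1))) = (-13838 + 43290)/(-10438 + (½)*188/49) = 29452/(-10438 + (½)*(1/49)*188) = 29452/(-10438 + 94/49) = 29452/(-511368/49) = 29452*(-49/511368) = -360787/127842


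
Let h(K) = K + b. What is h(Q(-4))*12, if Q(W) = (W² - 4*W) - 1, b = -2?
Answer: 348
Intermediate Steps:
Q(W) = -1 + W² - 4*W
h(K) = -2 + K (h(K) = K - 2 = -2 + K)
h(Q(-4))*12 = (-2 + (-1 + (-4)² - 4*(-4)))*12 = (-2 + (-1 + 16 + 16))*12 = (-2 + 31)*12 = 29*12 = 348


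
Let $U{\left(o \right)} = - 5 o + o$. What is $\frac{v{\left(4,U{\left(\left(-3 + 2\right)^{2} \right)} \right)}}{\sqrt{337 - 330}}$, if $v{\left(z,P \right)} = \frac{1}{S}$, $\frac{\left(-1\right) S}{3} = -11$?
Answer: $\frac{\sqrt{7}}{231} \approx 0.011453$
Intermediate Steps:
$S = 33$ ($S = \left(-3\right) \left(-11\right) = 33$)
$U{\left(o \right)} = - 4 o$
$v{\left(z,P \right)} = \frac{1}{33}$
$\frac{v{\left(4,U{\left(\left(-3 + 2\right)^{2} \right)} \right)}}{\sqrt{337 - 330}} = \frac{1}{33 \sqrt{337 - 330}} = \frac{1}{33 \sqrt{7}} = \frac{\frac{1}{7} \sqrt{7}}{33} = \frac{\sqrt{7}}{231}$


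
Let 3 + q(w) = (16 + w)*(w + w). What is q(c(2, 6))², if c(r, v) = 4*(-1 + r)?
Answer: 24649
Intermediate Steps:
c(r, v) = -4 + 4*r
q(w) = -3 + 2*w*(16 + w) (q(w) = -3 + (16 + w)*(w + w) = -3 + (16 + w)*(2*w) = -3 + 2*w*(16 + w))
q(c(2, 6))² = (-3 + 2*(-4 + 4*2)² + 32*(-4 + 4*2))² = (-3 + 2*(-4 + 8)² + 32*(-4 + 8))² = (-3 + 2*4² + 32*4)² = (-3 + 2*16 + 128)² = (-3 + 32 + 128)² = 157² = 24649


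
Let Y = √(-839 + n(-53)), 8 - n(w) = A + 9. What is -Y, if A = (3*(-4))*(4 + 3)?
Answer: -6*I*√21 ≈ -27.495*I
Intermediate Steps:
A = -84 (A = -12*7 = -84)
n(w) = 83 (n(w) = 8 - (-84 + 9) = 8 - 1*(-75) = 8 + 75 = 83)
Y = 6*I*√21 (Y = √(-839 + 83) = √(-756) = 6*I*√21 ≈ 27.495*I)
-Y = -6*I*√21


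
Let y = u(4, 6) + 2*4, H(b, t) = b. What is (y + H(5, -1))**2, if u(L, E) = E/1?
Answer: 361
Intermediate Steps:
u(L, E) = E (u(L, E) = E*1 = E)
y = 14 (y = 6 + 2*4 = 6 + 8 = 14)
(y + H(5, -1))**2 = (14 + 5)**2 = 19**2 = 361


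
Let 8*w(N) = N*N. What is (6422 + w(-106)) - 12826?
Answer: -9999/2 ≈ -4999.5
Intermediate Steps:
w(N) = N²/8 (w(N) = (N*N)/8 = N²/8)
(6422 + w(-106)) - 12826 = (6422 + (⅛)*(-106)²) - 12826 = (6422 + (⅛)*11236) - 12826 = (6422 + 2809/2) - 12826 = 15653/2 - 12826 = -9999/2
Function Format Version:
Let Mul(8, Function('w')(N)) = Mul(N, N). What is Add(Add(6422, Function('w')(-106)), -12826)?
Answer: Rational(-9999, 2) ≈ -4999.5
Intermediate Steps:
Function('w')(N) = Mul(Rational(1, 8), Pow(N, 2)) (Function('w')(N) = Mul(Rational(1, 8), Mul(N, N)) = Mul(Rational(1, 8), Pow(N, 2)))
Add(Add(6422, Function('w')(-106)), -12826) = Add(Add(6422, Mul(Rational(1, 8), Pow(-106, 2))), -12826) = Add(Add(6422, Mul(Rational(1, 8), 11236)), -12826) = Add(Add(6422, Rational(2809, 2)), -12826) = Add(Rational(15653, 2), -12826) = Rational(-9999, 2)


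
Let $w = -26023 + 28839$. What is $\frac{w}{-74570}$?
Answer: $- \frac{1408}{37285} \approx -0.037763$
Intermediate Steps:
$w = 2816$
$\frac{w}{-74570} = \frac{2816}{-74570} = 2816 \left(- \frac{1}{74570}\right) = - \frac{1408}{37285}$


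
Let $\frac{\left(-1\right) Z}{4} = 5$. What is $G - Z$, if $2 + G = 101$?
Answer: $119$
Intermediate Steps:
$Z = -20$ ($Z = \left(-4\right) 5 = -20$)
$G = 99$ ($G = -2 + 101 = 99$)
$G - Z = 99 - -20 = 99 + 20 = 119$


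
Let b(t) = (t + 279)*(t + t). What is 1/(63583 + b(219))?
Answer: 1/281707 ≈ 3.5498e-6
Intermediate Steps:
b(t) = 2*t*(279 + t) (b(t) = (279 + t)*(2*t) = 2*t*(279 + t))
1/(63583 + b(219)) = 1/(63583 + 2*219*(279 + 219)) = 1/(63583 + 2*219*498) = 1/(63583 + 218124) = 1/281707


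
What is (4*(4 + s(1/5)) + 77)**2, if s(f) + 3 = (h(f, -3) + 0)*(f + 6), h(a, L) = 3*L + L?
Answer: 1172889/25 ≈ 46916.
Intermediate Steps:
h(a, L) = 4*L
s(f) = -75 - 12*f (s(f) = -3 + (4*(-3) + 0)*(f + 6) = -3 + (-12 + 0)*(6 + f) = -3 - 12*(6 + f) = -3 + (-72 - 12*f) = -75 - 12*f)
(4*(4 + s(1/5)) + 77)**2 = (4*(4 + (-75 - 12/5)) + 77)**2 = (4*(4 - 387/5) + 77)**2 = (4*(-367/5) + 77)**2 = (-1468/5 + 77)**2 = (-1083/5)**2 = 1172889/25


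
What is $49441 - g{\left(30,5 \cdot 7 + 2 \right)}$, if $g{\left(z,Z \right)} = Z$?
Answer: $49404$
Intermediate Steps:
$49441 - g{\left(30,5 \cdot 7 + 2 \right)} = 49441 - \left(5 \cdot 7 + 2\right) = 49441 - \left(35 + 2\right) = 49441 - 37 = 49404$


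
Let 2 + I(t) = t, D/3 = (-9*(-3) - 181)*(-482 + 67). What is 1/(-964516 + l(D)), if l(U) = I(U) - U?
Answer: -1/964518 ≈ -1.0368e-6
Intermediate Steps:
D = 191730 (D = 3*((-9*(-3) - 181)*(-482 + 67)) = 3*((27 - 181)*(-415)) = 3*(-154*(-415)) = 3*63910 = 191730)
I(t) = -2 + t
l(U) = -2 (l(U) = (-2 + U) - U = -2)
1/(-964516 + l(D)) = 1/(-964516 - 2) = 1/(-964518) = -1/964518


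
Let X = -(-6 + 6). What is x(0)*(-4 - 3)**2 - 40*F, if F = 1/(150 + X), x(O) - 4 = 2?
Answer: 4406/15 ≈ 293.73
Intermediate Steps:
x(O) = 6 (x(O) = 4 + 2 = 6)
X = 0 (X = -1*0 = 0)
F = 1/150 (F = 1/(150 + 0) = 1/150 ≈ 0.0066667)
x(0)*(-4 - 3)**2 - 40*F = 6*(-4 - 3)**2 - 40*1/150 = 6*(-7)**2 - 4/15 = 6*49 - 4/15 = 294 - 4/15 = 4406/15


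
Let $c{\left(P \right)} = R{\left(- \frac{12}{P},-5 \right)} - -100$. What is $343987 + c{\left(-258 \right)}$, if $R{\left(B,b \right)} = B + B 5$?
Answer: $\frac{14795753}{43} \approx 3.4409 \cdot 10^{5}$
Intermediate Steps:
$R{\left(B,b \right)} = 6 B$ ($R{\left(B,b \right)} = B + 5 B = 6 B$)
$c{\left(P \right)} = 100 - \frac{72}{P}$ ($c{\left(P \right)} = 6 \left(- \frac{12}{P}\right) - -100 = - \frac{72}{P} + 100 = 100 - \frac{72}{P}$)
$343987 + c{\left(-258 \right)} = 343987 + \left(100 - \frac{72}{-258}\right) = 343987 + \left(100 - - \frac{12}{43}\right) = 343987 + \left(100 + \frac{12}{43}\right) = 343987 + \frac{4312}{43} = \frac{14795753}{43}$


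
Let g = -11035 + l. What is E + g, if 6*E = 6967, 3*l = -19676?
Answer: -32865/2 ≈ -16433.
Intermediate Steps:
l = -19676/3 (l = (⅓)*(-19676) = -19676/3 ≈ -6558.7)
E = 6967/6 (E = (⅙)*6967 = 6967/6 ≈ 1161.2)
g = -52781/3 (g = -11035 - 19676/3 = -52781/3 ≈ -17594.)
E + g = 6967/6 - 52781/3 = -32865/2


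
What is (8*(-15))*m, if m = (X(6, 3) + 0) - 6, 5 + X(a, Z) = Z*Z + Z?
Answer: -120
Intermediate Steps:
X(a, Z) = -5 + Z + Z² (X(a, Z) = -5 + (Z*Z + Z) = -5 + (Z² + Z) = -5 + (Z + Z²) = -5 + Z + Z²)
m = 1 (m = ((-5 + 3 + 3²) + 0) - 6 = ((-5 + 3 + 9) + 0) - 6 = (7 + 0) - 6 = 7 - 6 = 1)
(8*(-15))*m = (8*(-15))*1 = -120*1 = -120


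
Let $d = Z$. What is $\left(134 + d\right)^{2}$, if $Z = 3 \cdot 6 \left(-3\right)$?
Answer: $6400$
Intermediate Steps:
$Z = -54$ ($Z = 18 \left(-3\right) = -54$)
$d = -54$
$\left(134 + d\right)^{2} = \left(134 - 54\right)^{2} = 80^{2} = 6400$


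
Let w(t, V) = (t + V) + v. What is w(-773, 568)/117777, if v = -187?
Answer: -392/117777 ≈ -0.0033283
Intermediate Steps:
w(t, V) = -187 + V + t (w(t, V) = (t + V) - 187 = (V + t) - 187 = -187 + V + t)
w(-773, 568)/117777 = (-187 + 568 - 773)/117777 = -392*1/117777 = -392/117777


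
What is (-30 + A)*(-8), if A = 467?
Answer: -3496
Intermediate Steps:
(-30 + A)*(-8) = (-30 + 467)*(-8) = 437*(-8) = -3496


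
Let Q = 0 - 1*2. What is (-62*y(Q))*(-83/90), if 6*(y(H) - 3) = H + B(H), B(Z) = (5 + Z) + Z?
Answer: 43741/270 ≈ 162.00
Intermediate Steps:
Q = -2 (Q = 0 - 2 = -2)
B(Z) = 5 + 2*Z
y(H) = 23/6 + H/2 (y(H) = 3 + (H + (5 + 2*H))/6 = 3 + (5 + 3*H)/6 = 3 + (⅚ + H/2) = 23/6 + H/2)
(-62*y(Q))*(-83/90) = (-62*(23/6 + (½)*(-2)))*(-83/90) = (-62*(23/6 - 1))*(-83*1/90) = -62*17/6*(-83/90) = -527/3*(-83/90) = 43741/270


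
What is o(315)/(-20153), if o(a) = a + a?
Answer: -90/2879 ≈ -0.031261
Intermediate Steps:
o(a) = 2*a
o(315)/(-20153) = (2*315)/(-20153) = 630*(-1/20153) = -90/2879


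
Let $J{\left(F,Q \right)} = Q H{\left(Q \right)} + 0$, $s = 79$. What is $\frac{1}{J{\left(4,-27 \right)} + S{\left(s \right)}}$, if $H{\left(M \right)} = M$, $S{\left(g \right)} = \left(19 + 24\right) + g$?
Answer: $\frac{1}{851} \approx 0.0011751$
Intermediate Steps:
$S{\left(g \right)} = 43 + g$
$J{\left(F,Q \right)} = Q^{2}$ ($J{\left(F,Q \right)} = Q Q + 0 = Q^{2} + 0 = Q^{2}$)
$\frac{1}{J{\left(4,-27 \right)} + S{\left(s \right)}} = \frac{1}{\left(-27\right)^{2} + \left(43 + 79\right)} = \frac{1}{729 + 122} = \frac{1}{851}$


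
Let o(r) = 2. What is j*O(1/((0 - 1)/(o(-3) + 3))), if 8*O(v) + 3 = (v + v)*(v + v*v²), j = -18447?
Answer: -23925759/8 ≈ -2.9907e+6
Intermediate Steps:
O(v) = -3/8 + v*(v + v³)/4 (O(v) = -3/8 + ((v + v)*(v + v*v²))/8 = -3/8 + ((2*v)*(v + v³))/8 = -3/8 + (2*v*(v + v³))/8 = -3/8 + v*(v + v³)/4)
j*O(1/((0 - 1)/(o(-3) + 3))) = -18447*(-3/8 + (1/((0 - 1)/(2 + 3)))²/4 + (1/((0 - 1)/(2 + 3)))⁴/4) = -18447*(-3/8 + (1/(-1/5))²/4 + (1/(-1/5))⁴/4) = -18447*(-3/8 + (1/(-1*⅕))²/4 + (1/(-1*⅕))⁴/4) = -18447*(-3/8 + (1/(-⅕))²/4 + (1/(-⅕))⁴/4) = -18447*(-3/8 + (¼)*(-5)² + (¼)*(-5)⁴) = -18447*(-3/8 + (¼)*25 + (¼)*625) = -18447*(-3/8 + 25/4 + 625/4) = -18447*1297/8 = -23925759/8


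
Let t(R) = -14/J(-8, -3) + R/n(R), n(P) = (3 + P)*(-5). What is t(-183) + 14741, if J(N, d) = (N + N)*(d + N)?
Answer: 97288733/6600 ≈ 14741.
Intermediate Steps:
n(P) = -15 - 5*P
J(N, d) = 2*N*(N + d) (J(N, d) = (2*N)*(N + d) = 2*N*(N + d))
t(R) = -7/88 + R/(-15 - 5*R) (t(R) = -14*(-1/(16*(-8 - 3))) + R/(-15 - 5*R) = -14/(2*(-8)*(-11)) + R/(-15 - 5*R) = -14/176 + R/(-15 - 5*R) = -14*1/176 + R/(-15 - 5*R) = -7/88 + R/(-15 - 5*R))
t(-183) + 14741 = 3*(-35 - 41*(-183))/(440*(3 - 183)) + 14741 = (3/440)*(-35 + 7503)/(-180) + 14741 = (3/440)*(-1/180)*7468 + 14741 = -1867/6600 + 14741 = 97288733/6600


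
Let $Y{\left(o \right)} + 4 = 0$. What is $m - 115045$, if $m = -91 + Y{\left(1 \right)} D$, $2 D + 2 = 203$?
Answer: $-115538$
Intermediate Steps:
$D = \frac{201}{2}$ ($D = -1 + \frac{1}{2} \cdot 203 = -1 + \frac{203}{2} = \frac{201}{2} \approx 100.5$)
$Y{\left(o \right)} = -4$ ($Y{\left(o \right)} = -4 + 0 = -4$)
$m = -493$ ($m = -91 - 402 = -493$)
$m - 115045 = -493 - 115045 = -115538$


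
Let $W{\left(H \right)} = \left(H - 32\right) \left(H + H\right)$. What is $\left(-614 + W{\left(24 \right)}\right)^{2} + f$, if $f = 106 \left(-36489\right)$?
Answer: $-2871830$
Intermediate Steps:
$W{\left(H \right)} = 2 H \left(-32 + H\right)$ ($W{\left(H \right)} = \left(-32 + H\right) 2 H = 2 H \left(-32 + H\right)$)
$f = -3867834$
$\left(-614 + W{\left(24 \right)}\right)^{2} + f = \left(-614 + 2 \cdot 24 \left(-32 + 24\right)\right)^{2} - 3867834 = \left(-614 + 2 \cdot 24 \left(-8\right)\right)^{2} - 3867834 = \left(-614 - 384\right)^{2} - 3867834 = \left(-998\right)^{2} - 3867834 = 996004 - 3867834 = -2871830$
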